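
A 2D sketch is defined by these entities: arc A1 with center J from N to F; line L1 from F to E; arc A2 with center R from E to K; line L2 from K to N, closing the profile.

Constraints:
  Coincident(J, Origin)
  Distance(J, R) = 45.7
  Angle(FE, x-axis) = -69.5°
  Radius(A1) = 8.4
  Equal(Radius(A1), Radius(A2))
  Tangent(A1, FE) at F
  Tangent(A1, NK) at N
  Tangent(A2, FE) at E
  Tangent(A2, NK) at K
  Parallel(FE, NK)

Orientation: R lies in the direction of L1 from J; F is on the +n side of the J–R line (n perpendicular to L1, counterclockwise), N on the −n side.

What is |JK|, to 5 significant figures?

46.466

The slot axis is L1's direction at -69.5°, so u = (cos -69.5°, sin -69.5°) = (0.35021, -0.93667) and n = (−sin -69.5°, cos -69.5°) = (0.93667, 0.35021). J is at the origin and R lies 45.7 along u from J, so R = 45.7·u = (16.004, -42.806). Tangency of A1 to both parallel lines with radius 8.4 puts F and N at J ± 8.4·n: F = (7.8680, 2.9417), N = (-7.8680, -2.9417). Equal radii place E and K the same way about R: E = R + 8.4·n = (23.873, -39.864), K = R − 8.4·n = (8.1364, -45.748). Then |JK| = |K − J| = 46.466.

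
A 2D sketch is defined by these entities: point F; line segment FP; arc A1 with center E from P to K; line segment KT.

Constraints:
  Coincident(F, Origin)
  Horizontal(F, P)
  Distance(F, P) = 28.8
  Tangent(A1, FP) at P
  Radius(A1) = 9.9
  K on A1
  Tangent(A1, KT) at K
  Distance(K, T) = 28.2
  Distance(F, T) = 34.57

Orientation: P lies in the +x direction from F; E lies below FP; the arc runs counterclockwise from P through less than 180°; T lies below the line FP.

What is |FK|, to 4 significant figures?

20.56

F is at the origin; FP is horizontal with |FP| = 28.8 and P on the +x side, so P = (28.80, 0.000). Tangency of A1 to FP means the radius EP is perpendicular to FP, so E = P + (0, -9.9) = (28.80, -9.900). Since EK ⟂ KT (tangency), |ET| = √(9.9² + 28.2²) = 29.89 regardless of where K sits on A1. So T lies on both circle(F, 34.57) and circle(E, 29.89); the below-FP intersection is T = (9.962, -33.10). K is the foot of the tangent from T: K = (19.48, -6.558).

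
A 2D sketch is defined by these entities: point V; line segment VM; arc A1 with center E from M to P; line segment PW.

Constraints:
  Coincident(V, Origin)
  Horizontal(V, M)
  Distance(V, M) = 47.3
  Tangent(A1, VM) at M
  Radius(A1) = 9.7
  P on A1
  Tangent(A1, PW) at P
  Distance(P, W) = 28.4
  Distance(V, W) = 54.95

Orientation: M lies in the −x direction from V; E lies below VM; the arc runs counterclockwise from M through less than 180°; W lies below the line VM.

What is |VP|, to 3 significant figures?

57.3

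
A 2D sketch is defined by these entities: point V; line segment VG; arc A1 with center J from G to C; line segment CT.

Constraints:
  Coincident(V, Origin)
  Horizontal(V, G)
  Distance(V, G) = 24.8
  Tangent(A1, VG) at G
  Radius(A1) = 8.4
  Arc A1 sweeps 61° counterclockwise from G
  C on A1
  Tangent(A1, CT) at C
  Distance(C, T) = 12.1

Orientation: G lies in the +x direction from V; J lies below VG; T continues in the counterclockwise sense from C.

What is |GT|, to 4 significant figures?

19.92

On A1, G sits at bearing 90° from J; a 61° counterclockwise sweep puts C at bearing 151°, so C = J + 8.4·(cos 151°, sin 151°) = (17.45, -4.328). Tangency of A1 to CT means the radius JC is perpendicular to CT, so CT runs along (−sin 151°, cos 151°); with |CT| = 12.1, T = (11.59, -14.91). Then |GT| = |T − G| = 19.92.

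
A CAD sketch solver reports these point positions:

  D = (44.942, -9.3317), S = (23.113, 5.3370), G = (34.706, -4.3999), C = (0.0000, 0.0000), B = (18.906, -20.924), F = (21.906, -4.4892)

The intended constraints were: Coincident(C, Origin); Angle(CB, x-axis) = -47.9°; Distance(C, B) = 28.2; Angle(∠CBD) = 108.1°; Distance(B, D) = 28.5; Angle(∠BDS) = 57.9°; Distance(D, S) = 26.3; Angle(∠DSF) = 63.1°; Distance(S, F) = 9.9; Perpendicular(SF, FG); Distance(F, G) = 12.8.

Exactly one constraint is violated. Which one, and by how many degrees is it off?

Perpendicular(SF, FG) — off by 7.40°.

C = (0.00, 0.00) ✓; CB at -47.90° ✓; |CB| = 28.20 ✓; ∠CBD = 108.1° ✓; |BD| = 28.50 ✓; ∠BDS = 57.90° ✓; |DS| = 26.30 ✓; ∠DSF = 63.10° ✓; |SF| = 9.900 ✓; ∠(SF, FG) = 97.40° ✗; |FG| = 12.80 ✓.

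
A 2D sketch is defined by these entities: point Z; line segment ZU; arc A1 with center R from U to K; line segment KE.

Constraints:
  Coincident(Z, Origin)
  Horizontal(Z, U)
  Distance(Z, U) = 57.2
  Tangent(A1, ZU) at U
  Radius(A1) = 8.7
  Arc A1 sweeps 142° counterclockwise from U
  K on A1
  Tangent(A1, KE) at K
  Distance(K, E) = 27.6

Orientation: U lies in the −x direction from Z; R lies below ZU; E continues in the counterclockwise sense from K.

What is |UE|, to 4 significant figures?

36.44

Z is at the origin; Z and U share the same y with |ZU| = 57.2 and U on the −x side, so U = (-57.20, 0.000). Since A1 is tangent to ZU there, RU ⟂ ZU, so R = U + (0, -8.7) = (-57.20, -8.700). On A1, U sits at bearing 90° from R; a 142° counterclockwise sweep puts K at bearing 232°, so K = R + 8.7·(cos 232°, sin 232°) = (-62.56, -15.56). A1 meets KE tangentially, so RK is at right angles to KE, so KE runs along (−sin 232°, cos 232°); with |KE| = 27.6, E = (-40.81, -32.55). Then |UE| = |E − U| = 36.44.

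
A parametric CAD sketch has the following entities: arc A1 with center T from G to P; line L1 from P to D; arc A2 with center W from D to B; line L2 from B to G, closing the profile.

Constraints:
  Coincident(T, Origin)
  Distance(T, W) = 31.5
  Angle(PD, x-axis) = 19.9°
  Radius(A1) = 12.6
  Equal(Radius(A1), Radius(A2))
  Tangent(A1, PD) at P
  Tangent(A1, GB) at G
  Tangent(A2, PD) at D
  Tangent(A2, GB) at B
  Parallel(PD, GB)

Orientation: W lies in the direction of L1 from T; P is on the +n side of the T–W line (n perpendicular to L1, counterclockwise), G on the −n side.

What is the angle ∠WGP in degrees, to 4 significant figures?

68.20°

T is at the origin and W lies 31.5 along u from T, so W = 31.5·u = (29.62, 10.72). Tangency of A1 to both parallel lines with radius 12.6 puts P and G at T ± 12.6·n: P = (-4.289, 11.85), G = (4.289, -11.85). Then cos ∠WGP = GW·GP / (|GW||GP|), giving 68.20°.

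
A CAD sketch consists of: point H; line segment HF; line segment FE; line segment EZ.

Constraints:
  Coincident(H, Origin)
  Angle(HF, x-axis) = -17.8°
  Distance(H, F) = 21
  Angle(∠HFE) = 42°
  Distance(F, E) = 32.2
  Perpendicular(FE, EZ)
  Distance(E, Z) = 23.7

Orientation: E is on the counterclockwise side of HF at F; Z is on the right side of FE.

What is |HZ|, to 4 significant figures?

41.24

H is at the origin; HF runs at -17.8° with length 21.0, so F = 21.0·(cos -17.8°, sin -17.8°) = (19.99, -6.420). ∠HFE = 42.0°, so FE runs at -17.8° + (180° − 42.0°) = 120.2° from the x-axis; with |FE| = 32.2, E = F + 32.2·(cos 120.2°, sin 120.2°) = (3.797, 21.41). FE ⟂ EZ; with |EZ| = 23.7 on the right of FE, Z = E + 23.7·(0.8643, 0.5030) = (24.28, 33.33). Then |HZ| = |Z − H| = 41.24.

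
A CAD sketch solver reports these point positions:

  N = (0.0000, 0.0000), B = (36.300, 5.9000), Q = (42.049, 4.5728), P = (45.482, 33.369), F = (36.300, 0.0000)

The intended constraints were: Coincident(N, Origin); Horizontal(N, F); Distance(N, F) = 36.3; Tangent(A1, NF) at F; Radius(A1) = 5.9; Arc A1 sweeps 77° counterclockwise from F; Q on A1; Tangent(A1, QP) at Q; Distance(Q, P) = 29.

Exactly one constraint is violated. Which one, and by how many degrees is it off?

Tangent(A1, QP) at Q — off by 6.20°.

N = (0.00, 0.00) ✓; N.y = 0.00, F.y = 0.00 ✓; |NF| = 36.30 ✓; ∠(BF, FN) = 90.00° ✓; |BF| = 5.900 ✓; bearing(B→Q) − bearing(B→F) = 77.00° ✓; |BQ| = 5.900 ✓; ∠(BQ, QP) = 83.80° ✗; |QP| = 29.00 ✓.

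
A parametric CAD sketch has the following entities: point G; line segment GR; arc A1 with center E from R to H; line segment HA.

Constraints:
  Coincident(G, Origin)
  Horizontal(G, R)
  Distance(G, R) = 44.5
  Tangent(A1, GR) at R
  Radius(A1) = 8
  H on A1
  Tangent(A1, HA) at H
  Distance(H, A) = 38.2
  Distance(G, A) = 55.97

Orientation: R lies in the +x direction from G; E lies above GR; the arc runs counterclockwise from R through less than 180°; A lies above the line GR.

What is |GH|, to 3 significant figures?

52.8

G is at the origin; GR is horizontal with |GR| = 44.5 and R on the +x side, so R = (44.5, 0.00). A1 meets GR tangentially, so ER is at right angles to GR, so E = R + (0, 8) = (44.5, 8.00). Since EH ⟂ HA (tangency), |EA| = √(8.0² + 38.2²) = 39.0 regardless of where H sits on A1. So A lies on both circle(G, 55.97) and circle(E, 39.0); the above-GR intersection is A = (32.9, 45.3). H is the foot of the tangent from A: H = (51.5, 11.9).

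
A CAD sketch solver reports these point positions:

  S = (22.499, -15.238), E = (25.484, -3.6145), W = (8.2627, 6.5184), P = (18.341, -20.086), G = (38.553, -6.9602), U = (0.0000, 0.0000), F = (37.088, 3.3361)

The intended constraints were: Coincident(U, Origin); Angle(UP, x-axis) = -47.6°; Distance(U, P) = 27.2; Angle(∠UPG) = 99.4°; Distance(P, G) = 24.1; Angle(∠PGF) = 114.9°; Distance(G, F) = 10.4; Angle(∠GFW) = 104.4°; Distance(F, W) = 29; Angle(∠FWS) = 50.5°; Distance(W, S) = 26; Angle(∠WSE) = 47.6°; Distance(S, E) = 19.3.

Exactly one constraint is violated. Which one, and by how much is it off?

Distance(S, E) = 19.3 — off by 7.30.

U = (0.00, 0.00) ✓; UP at -47.60° ✓; |UP| = 27.20 ✓; ∠UPG = 99.40° ✓; |PG| = 24.10 ✓; ∠PGF = 114.9° ✓; |GF| = 10.40 ✓; ∠GFW = 104.4° ✓; |FW| = 29.00 ✓; ∠FWS = 50.50° ✓; |WS| = 26.00 ✓; ∠WSE = 47.60° ✓; |SE| = 12.00 ✗.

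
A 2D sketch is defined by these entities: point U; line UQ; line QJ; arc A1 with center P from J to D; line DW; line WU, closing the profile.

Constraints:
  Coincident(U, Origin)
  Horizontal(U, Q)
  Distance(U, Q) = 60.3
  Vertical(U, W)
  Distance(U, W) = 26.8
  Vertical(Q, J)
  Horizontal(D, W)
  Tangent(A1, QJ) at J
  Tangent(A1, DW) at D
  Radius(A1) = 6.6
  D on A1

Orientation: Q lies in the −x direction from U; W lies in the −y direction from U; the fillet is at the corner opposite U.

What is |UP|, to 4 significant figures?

57.37

U and W share the same x with |UW| = 26.8 and W on the −y side, so W = (0.000, -26.80). The virtual corner opposite U is at (-60.30, -26.80). Tangency of A1 to QJ means the radius PJ is perpendicular to QJ and the tangent condition forces PD to be normal to DW, with radius 6.6, so the center P sits 6.6 in from both sides at P = (-53.70, -20.20). Then |UP| = |P − U| = 57.37.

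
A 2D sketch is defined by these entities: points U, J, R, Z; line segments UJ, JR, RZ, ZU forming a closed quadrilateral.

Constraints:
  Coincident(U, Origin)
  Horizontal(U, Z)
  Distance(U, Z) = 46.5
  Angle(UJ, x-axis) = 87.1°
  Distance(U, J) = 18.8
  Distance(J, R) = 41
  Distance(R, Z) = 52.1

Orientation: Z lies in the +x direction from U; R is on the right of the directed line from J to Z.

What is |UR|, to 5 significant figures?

22.202

Checks: |JR| = 41.00 ✓; |RZ| = 52.10 ✓.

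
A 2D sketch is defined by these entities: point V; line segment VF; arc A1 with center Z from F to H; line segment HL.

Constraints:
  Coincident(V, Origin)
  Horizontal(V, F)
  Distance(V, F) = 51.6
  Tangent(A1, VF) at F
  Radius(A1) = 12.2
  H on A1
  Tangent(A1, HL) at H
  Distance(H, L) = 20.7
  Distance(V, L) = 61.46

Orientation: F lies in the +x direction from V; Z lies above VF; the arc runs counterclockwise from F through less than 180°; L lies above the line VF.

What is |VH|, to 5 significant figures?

64.513

Checks: V.y = 0.00, F.y = 0.00 ✓; |ZH| = 12.20 ✓; ∠(ZH, HL) = 90.00° ✓; |HL| = 20.70 ✓; |VL| = 61.46 ✓.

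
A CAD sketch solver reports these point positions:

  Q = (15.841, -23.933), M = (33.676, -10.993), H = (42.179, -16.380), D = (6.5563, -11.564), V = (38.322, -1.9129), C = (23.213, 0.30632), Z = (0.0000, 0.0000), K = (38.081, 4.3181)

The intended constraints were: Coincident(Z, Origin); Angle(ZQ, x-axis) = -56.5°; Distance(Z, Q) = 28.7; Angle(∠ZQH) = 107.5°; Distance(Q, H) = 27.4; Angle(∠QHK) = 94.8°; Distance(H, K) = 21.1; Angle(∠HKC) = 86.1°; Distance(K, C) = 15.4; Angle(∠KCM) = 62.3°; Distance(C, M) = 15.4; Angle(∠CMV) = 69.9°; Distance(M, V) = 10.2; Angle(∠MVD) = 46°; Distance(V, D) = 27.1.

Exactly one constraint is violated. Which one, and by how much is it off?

Distance(V, D) = 27.1 — off by 6.10.

Z = (0.00, 0.00) ✓; ZQ at -56.50° ✓; |ZQ| = 28.70 ✓; ∠ZQH = 107.5° ✓; |QH| = 27.40 ✓; ∠QHK = 94.80° ✓; |HK| = 21.10 ✓; ∠HKC = 86.10° ✓; |KC| = 15.40 ✓; ∠KCM = 62.30° ✓; |CM| = 15.40 ✓; ∠CMV = 69.90° ✓; |MV| = 10.20 ✓; ∠MVD = 46.00° ✓; |VD| = 33.20 ✗.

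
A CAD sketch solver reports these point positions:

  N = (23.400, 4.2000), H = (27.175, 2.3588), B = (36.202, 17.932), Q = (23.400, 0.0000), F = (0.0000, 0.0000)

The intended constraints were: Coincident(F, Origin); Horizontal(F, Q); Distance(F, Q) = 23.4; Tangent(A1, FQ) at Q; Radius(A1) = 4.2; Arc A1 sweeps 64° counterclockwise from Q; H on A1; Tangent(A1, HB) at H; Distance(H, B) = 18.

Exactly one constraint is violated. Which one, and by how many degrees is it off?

Tangent(A1, HB) at H — off by 4.10°.

F = (0.00, 0.00) ✓; F.y = 0.00, Q.y = 0.00 ✓; |FQ| = 23.40 ✓; ∠(NQ, QF) = 90.00° ✓; |NQ| = 4.200 ✓; bearing(N→H) − bearing(N→Q) = 64.00° ✓; |NH| = 4.200 ✓; ∠(NH, HB) = 94.10° ✗; |HB| = 18.00 ✓.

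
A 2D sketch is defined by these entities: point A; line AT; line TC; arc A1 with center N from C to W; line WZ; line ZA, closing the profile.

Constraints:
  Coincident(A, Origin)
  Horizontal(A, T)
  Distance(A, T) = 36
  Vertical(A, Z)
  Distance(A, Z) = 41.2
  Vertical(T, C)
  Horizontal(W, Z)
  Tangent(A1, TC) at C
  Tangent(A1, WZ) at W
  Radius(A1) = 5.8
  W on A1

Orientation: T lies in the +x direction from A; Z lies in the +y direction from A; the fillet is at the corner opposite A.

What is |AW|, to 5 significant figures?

51.083

The virtual corner opposite A is at (36.000, 41.200). Tangency of A1 to TC means the radius NC is perpendicular to TC and since A1 is tangent to WZ there, NW ⟂ WZ, with radius 5.8, so the center N sits 5.8 in from both sides at N = (30.200, 35.400). That places the tangent points at C = (36.000, 35.400) on TC and W = (30.200, 41.200) on WZ. Then |AW| = |W − A| = 51.083.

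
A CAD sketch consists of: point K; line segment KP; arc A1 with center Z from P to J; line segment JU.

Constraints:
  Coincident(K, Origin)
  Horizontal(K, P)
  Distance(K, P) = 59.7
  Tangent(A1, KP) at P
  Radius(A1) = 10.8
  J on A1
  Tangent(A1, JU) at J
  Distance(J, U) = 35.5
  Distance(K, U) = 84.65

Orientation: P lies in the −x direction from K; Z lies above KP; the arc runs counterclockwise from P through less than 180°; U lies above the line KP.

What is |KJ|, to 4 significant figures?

53.55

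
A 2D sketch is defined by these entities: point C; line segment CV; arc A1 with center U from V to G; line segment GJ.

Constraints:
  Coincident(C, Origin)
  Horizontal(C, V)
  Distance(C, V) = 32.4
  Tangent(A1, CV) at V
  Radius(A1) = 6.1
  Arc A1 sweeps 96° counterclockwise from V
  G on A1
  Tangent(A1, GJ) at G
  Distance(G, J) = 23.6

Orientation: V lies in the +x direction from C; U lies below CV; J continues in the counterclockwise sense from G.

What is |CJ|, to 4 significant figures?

41.74

C is at the origin; C and V share the same y with |CV| = 32.4 and V on the +x side, so V = (32.40, 0.000). A1 meets CV tangentially, so UV is at right angles to CV, so U = V + (0, -6.1) = (32.40, -6.100). On A1, V sits at bearing 90° from U; a 96° counterclockwise sweep puts G at bearing 186°, so G = U + 6.1·(cos 186°, sin 186°) = (26.33, -6.738). A1 meets GJ tangentially, so UG is at right angles to GJ, so GJ runs along (−sin 186°, cos 186°); with |GJ| = 23.6, J = (28.80, -30.21). Then |CJ| = |J − C| = 41.74.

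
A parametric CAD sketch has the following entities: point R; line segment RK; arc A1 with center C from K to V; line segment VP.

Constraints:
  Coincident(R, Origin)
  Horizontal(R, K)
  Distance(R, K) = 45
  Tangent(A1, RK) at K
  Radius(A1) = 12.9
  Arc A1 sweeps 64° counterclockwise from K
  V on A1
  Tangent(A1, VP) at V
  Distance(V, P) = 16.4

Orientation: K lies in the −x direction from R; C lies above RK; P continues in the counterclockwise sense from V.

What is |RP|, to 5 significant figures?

34.215

R is at the origin; R and K share the same y with |RK| = 45.0 and K on the −x side, so K = (-45.000, 0.0000). Since A1 is tangent to RK there, CK ⟂ RK, so C = K + (0, 12.9) = (-45.000, 12.900). On A1, K sits at bearing -90° from C; a 64° counterclockwise sweep puts V at bearing -26°, so V = C + 12.9·(cos -26°, sin -26°) = (-33.406, 7.2450). Since A1 is tangent to VP there, CV ⟂ VP, so VP runs along (−sin -26°, cos -26°); with |VP| = 16.4, P = (-26.216, 21.985). Then |RP| = |P − R| = 34.215.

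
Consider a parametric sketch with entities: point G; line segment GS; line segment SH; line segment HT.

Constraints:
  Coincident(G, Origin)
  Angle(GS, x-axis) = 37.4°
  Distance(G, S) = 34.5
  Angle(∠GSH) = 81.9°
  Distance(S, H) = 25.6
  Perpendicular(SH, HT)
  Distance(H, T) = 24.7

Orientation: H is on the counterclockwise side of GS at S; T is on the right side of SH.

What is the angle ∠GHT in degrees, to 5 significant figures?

148.73°

∠GSH = 81.9°, so SH runs at 37.4° + (180° − 81.9°) = 135.50° from the x-axis; with |SH| = 25.6, H = S + 25.6·(cos 135.50°, sin 135.50°) = (9.1481, 38.898). SH ⟂ HT; with |HT| = 24.7 on the right of SH, T = H + 24.7·(0.70091, 0.71325) = (26.461, 56.515). Then cos ∠GHT = HG·HT / (|HG||HT|), giving 148.73°.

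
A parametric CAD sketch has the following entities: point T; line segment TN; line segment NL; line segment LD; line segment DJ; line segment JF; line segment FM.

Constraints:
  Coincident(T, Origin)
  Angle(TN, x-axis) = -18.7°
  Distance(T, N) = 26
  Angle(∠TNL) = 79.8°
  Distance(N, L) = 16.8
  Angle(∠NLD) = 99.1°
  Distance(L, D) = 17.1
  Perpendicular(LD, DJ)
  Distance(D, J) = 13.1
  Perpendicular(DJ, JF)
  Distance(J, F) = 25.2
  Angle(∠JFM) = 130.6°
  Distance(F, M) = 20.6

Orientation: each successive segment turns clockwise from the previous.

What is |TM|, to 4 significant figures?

48.56

T is at the origin; TN runs at -18.7° with length 26.0, so N = (24.63, -8.336). ∠TNL = 79.8° gives NL at -118.9° from the x-axis; with |NL| = 16.8, L = (16.51, -23.04). ∠NLD = 99.1° gives LD at 160.2° from the x-axis; with |LD| = 17.1, D = (0.4193, -17.25). LD is perpendicular to DJ, so DJ runs at 70.20°; with |DJ| = 13.1, J = (4.857, -4.926). DJ ⟂ JF, so JF runs at -19.80°; with |JF| = 25.2, F = (28.57, -13.46). ∠JFM = 130.6° gives FM at -69.20° from the x-axis; with |FM| = 20.6, M = (35.88, -32.72). Then |TM| = |M − T| = 48.56.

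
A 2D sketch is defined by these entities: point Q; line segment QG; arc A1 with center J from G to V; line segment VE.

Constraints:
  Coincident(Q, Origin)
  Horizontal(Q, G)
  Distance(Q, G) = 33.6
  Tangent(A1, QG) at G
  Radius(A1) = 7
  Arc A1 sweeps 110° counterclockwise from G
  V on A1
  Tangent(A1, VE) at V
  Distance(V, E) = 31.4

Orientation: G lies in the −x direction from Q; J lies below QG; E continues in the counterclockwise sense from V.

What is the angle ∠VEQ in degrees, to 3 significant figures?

57.1°

Q is at the origin; QG is horizontal with |QG| = 33.6 and G on the −x side, so G = (-33.6, 0.00). Since A1 is tangent to QG there, JG ⟂ QG, so J = G + (0, -7) = (-33.6, -7.00). On A1, G sits at bearing 90° from J; a 110° counterclockwise sweep puts V at bearing 200°, so V = J + 7.0·(cos 200°, sin 200°) = (-40.2, -9.39). Since A1 is tangent to VE there, JV ⟂ VE, so VE runs along (−sin 200°, cos 200°); with |VE| = 31.4, E = (-29.4, -38.9). Then cos ∠VEQ = EV·EQ / (|EV||EQ|), giving 57.1°.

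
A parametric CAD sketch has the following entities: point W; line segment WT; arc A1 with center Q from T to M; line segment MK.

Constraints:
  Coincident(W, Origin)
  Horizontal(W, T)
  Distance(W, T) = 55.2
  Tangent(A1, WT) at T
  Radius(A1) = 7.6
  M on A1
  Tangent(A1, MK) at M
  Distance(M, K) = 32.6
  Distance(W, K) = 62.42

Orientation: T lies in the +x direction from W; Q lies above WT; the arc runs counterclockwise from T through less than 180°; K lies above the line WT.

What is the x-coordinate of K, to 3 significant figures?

47.7

W is at the origin; WT is horizontal with |WT| = 55.2 and T on the +x side, so T = (55.2, 0.00). A1 meets WT tangentially, so QT is at right angles to WT, so Q = T + (0, 7.6) = (55.2, 7.60). Since QM ⟂ MK (tangency), |QK| = √(7.6² + 32.6²) = 33.5 regardless of where M sits on A1. So K lies on both circle(W, 62.42) and circle(Q, 33.5); the above-WT intersection is K = (47.7, 40.2). M is the foot of the tangent from K: M = (62.0, 10.9).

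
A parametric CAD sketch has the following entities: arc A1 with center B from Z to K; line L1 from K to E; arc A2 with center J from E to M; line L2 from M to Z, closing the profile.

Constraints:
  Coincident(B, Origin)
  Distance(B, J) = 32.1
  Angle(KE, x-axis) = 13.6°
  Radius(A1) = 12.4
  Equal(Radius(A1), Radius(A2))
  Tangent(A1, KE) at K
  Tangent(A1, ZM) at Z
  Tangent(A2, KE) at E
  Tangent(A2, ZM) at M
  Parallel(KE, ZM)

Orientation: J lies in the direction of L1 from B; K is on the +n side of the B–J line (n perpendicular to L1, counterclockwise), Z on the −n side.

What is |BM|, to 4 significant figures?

34.41

The slot axis is L1's direction at 13.6°, so u = (cos 13.6°, sin 13.6°) = (0.9720, 0.2351) and n = (−sin 13.6°, cos 13.6°) = (-0.2351, 0.9720). B is at the origin and J lies 32.1 along u from B, so J = 32.1·u = (31.20, 7.548). Tangency of A1 to both parallel lines with radius 12.4 puts K and Z at B ± 12.4·n: K = (-2.916, 12.05), Z = (2.916, -12.05). Equal radii place E and M the same way about J: E = J + 12.4·n = (28.28, 19.60), M = J − 12.4·n = (34.12, -4.504). Then |BM| = |M − B| = 34.41.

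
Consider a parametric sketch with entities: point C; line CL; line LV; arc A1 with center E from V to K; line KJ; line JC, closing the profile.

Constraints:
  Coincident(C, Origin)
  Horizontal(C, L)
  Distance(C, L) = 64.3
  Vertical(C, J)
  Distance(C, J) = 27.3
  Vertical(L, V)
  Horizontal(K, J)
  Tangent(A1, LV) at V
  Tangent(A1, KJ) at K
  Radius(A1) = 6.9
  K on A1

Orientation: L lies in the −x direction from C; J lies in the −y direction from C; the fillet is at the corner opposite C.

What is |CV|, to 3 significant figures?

67.5

C is at the origin; C and L share the same y with |CL| = 64.3 and L on the −x side, so L = (-64.3, 0.00). CJ is vertical with |CJ| = 27.3 and J on the −y side, so J = (0.00, -27.3). The virtual corner opposite C is at (-64.3, -27.3). The tangent condition forces EV to be normal to LV and since A1 is tangent to KJ there, EK ⟂ KJ, with radius 6.9, so the center E sits 6.9 in from both sides at E = (-57.4, -20.4). That places the tangent points at V = (-64.3, -20.4) on LV and K = (-57.4, -27.3) on KJ. Then |CV| = |V − C| = 67.5.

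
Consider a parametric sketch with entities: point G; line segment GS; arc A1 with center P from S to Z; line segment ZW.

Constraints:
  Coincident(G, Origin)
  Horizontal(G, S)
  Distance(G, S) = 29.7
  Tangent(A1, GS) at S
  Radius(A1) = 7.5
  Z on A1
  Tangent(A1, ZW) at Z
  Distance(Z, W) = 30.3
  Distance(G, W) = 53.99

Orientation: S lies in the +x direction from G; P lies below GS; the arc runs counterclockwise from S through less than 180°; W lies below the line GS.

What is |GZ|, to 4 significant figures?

25.93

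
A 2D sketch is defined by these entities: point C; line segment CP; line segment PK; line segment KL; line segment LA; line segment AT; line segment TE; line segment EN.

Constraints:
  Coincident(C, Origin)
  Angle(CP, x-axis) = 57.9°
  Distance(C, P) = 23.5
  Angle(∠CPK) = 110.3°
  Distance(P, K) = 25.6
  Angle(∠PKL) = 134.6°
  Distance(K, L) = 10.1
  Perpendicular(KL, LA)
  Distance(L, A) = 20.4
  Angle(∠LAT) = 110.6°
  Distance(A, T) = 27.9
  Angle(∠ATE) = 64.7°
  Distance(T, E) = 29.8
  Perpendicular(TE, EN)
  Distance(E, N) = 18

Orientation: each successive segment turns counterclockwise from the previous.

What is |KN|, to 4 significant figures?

4.798

C is at the origin; CP runs at 57.9° with length 23.5, so P = (12.49, 19.91). ∠CPK = 110.3° gives PK at 127.6° from the x-axis; with |PK| = 25.6, K = (-3.132, 40.19). ∠PKL = 134.6° gives KL at 173.0° from the x-axis; with |KL| = 10.1, L = (-13.16, 41.42). KL ⟂ LA, so LA runs at -97.00°; with |LA| = 20.4, A = (-15.64, 21.17). ∠LAT = 110.6° gives AT at -27.60° from the x-axis; with |AT| = 27.9, T = (9.082, 8.247). ∠ATE = 64.7° gives TE at 87.70° from the x-axis; with |TE| = 29.8, E = (10.28, 38.02). TE is perpendicular to EN, so EN runs at 177.7°; with |EN| = 18.0, N = (-7.707, 38.75). Then |KN| = |N − K| = 4.798.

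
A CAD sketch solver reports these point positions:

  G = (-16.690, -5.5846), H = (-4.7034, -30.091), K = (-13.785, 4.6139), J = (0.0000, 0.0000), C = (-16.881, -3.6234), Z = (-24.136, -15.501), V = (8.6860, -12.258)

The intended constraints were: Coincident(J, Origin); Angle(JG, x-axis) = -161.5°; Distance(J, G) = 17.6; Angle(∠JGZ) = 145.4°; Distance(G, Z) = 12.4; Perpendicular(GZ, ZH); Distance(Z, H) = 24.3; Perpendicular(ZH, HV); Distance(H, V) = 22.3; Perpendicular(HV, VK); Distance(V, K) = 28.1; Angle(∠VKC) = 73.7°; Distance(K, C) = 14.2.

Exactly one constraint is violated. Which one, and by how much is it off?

Distance(K, C) = 14.2 — off by 5.40.

J = (0.00, 0.00) ✓; JG at -161.5° ✓; |JG| = 17.60 ✓; ∠JGZ = 145.4° ✓; |GZ| = 12.40 ✓; ∠(GZ, ZH) = 90.00° ✓; |ZH| = 24.30 ✓; ∠(ZH, HV) = 90.00° ✓; |HV| = 22.30 ✓; ∠(HV, VK) = 90.00° ✓; |VK| = 28.10 ✓; ∠VKC = 73.70° ✓; |KC| = 8.800 ✗.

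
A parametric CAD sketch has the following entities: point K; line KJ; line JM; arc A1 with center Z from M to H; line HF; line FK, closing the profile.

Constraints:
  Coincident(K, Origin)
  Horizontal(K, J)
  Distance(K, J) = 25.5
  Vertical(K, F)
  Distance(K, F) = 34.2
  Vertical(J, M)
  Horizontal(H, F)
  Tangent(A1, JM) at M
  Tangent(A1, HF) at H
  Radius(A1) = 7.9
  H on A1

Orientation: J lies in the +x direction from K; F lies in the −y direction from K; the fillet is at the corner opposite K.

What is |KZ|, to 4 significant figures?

31.65

K is at the origin; K and J share the same y with |KJ| = 25.5 and J on the +x side, so J = (25.50, 0.000). KF is vertical with |KF| = 34.2 and F on the −y side, so F = (0.000, -34.20). The virtual corner opposite K is at (25.50, -34.20). The tangent condition forces ZM to be normal to JM and since A1 is tangent to HF there, ZH ⟂ HF, with radius 7.9, so the center Z sits 7.9 in from both sides at Z = (17.60, -26.30). Then |KZ| = |Z − K| = 31.65.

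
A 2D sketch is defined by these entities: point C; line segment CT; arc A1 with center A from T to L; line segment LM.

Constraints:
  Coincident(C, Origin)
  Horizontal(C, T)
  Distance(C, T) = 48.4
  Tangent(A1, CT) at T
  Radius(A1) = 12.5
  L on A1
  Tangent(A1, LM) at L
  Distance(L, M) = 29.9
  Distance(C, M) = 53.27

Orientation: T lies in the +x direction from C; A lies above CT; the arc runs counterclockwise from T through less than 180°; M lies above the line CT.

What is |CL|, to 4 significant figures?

60.61

C is at the origin; C and T share the same y with |CT| = 48.4 and T on the +x side, so T = (48.40, 0.000). The tangent condition forces AT to be normal to CT, so A = T + (0, 12.5) = (48.40, 12.50). Since AL ⟂ LM (tangency), |AM| = √(12.5² + 29.9²) = 32.41 regardless of where L sits on A1. So M lies on both circle(C, 53.27) and circle(A, 32.41); the above-CT intersection is M = (33.60, 41.33). L is the foot of the tangent from M: L = (56.46, 22.05).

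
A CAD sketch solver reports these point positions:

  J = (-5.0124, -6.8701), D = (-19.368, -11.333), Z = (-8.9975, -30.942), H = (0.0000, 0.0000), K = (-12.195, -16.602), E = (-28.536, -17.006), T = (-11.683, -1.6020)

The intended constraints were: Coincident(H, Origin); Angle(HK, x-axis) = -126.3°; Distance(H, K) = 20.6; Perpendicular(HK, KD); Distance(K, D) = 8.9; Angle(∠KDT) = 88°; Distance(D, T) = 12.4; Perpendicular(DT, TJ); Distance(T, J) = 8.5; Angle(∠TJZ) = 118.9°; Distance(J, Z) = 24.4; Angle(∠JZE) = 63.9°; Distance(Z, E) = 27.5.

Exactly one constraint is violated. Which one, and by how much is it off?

Distance(Z, E) = 27.5 — off by 3.50.

H = (0.00, 0.00) ✓; HK at -126.3° ✓; |HK| = 20.60 ✓; ∠(HK, KD) = 90.00° ✓; |KD| = 8.900 ✓; ∠KDT = 88.00° ✓; |DT| = 12.40 ✓; ∠(DT, TJ) = 90.00° ✓; |TJ| = 8.500 ✓; ∠TJZ = 118.9° ✓; |JZ| = 24.40 ✓; ∠JZE = 63.90° ✓; |ZE| = 24.00 ✗.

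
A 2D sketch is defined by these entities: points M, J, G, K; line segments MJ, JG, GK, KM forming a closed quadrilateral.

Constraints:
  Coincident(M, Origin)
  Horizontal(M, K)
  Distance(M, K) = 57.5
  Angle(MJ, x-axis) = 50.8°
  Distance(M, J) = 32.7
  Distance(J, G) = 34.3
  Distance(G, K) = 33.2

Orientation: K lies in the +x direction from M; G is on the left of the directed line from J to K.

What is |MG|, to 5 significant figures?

63.380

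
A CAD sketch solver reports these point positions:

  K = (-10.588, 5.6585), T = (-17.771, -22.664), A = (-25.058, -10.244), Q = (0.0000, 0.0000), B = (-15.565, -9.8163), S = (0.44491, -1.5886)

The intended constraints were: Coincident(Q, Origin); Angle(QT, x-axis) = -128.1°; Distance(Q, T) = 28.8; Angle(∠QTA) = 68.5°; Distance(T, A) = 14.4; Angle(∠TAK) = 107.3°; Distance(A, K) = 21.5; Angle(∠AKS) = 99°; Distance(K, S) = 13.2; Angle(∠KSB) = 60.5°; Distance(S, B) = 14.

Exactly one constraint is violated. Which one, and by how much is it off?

Distance(S, B) = 14 — off by 4.00.

Q = (0.00, 0.00) ✓; QT at -128.1° ✓; |QT| = 28.80 ✓; ∠QTA = 68.50° ✓; |TA| = 14.40 ✓; ∠TAK = 107.3° ✓; |AK| = 21.50 ✓; ∠AKS = 99.00° ✓; |KS| = 13.20 ✓; ∠KSB = 60.50° ✓; |SB| = 18.00 ✗.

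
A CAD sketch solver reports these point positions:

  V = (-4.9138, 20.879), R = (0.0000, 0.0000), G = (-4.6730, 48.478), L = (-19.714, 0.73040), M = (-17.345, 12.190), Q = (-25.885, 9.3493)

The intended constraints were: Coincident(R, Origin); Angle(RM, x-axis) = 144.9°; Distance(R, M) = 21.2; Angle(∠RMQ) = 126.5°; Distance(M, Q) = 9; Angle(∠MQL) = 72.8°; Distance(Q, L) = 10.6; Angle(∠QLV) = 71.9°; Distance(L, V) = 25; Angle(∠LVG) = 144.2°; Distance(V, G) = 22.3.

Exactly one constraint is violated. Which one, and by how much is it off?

Distance(V, G) = 22.3 — off by 5.30.

R = (0.00, 0.00) ✓; RM at 144.9° ✓; |RM| = 21.20 ✓; ∠RMQ = 126.5° ✓; |MQ| = 9.000 ✓; ∠MQL = 72.80° ✓; |QL| = 10.60 ✓; ∠QLV = 71.90° ✓; |LV| = 25.00 ✓; ∠LVG = 144.2° ✓; |VG| = 27.60 ✗.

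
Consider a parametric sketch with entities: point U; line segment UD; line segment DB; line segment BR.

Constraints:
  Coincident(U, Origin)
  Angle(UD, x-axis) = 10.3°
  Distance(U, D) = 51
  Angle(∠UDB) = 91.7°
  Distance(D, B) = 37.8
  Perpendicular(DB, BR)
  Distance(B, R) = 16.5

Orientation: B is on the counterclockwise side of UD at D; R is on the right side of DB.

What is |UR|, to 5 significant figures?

78.094

U is at the origin; UD runs at 10.3° with length 51.0, so D = 51.0·(cos 10.3°, sin 10.3°) = (50.178, 9.1189). ∠UDB = 91.7°, so DB runs at 10.3° + (180° − 91.7°) = 98.600° from the x-axis; with |DB| = 37.8, B = D + 37.8·(cos 98.600°, sin 98.600°) = (44.526, 46.494). The perpendicularity gives BR at right angles to DB; with |BR| = 16.5 on the right of DB, R = B + 16.5·(0.98876, 0.14954) = (60.840, 48.961). Then |UR| = |R − U| = 78.094.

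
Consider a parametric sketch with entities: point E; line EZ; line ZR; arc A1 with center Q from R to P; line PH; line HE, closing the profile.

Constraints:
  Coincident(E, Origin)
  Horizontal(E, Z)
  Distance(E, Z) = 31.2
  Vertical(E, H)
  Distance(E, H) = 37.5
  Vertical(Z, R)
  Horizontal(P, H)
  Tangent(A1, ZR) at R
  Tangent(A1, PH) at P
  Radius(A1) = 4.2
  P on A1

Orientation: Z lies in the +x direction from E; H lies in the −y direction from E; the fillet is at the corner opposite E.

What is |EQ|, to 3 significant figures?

42.9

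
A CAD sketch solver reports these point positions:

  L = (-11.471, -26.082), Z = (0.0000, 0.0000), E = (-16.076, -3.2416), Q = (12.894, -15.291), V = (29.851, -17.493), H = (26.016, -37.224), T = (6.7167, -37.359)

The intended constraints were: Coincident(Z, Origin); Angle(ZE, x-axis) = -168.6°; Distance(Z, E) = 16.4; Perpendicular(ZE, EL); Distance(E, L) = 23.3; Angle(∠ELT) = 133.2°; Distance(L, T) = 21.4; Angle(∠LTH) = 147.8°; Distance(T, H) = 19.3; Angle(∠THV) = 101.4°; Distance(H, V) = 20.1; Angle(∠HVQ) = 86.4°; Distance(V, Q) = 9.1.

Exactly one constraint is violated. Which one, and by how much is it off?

Distance(V, Q) = 9.1 — off by 8.00.

Z = (0.00, 0.00) ✓; ZE at -168.6° ✓; |ZE| = 16.40 ✓; ∠(ZE, EL) = 90.00° ✓; |EL| = 23.30 ✓; ∠ELT = 133.2° ✓; |LT| = 21.40 ✓; ∠LTH = 147.8° ✓; |TH| = 19.30 ✓; ∠THV = 101.4° ✓; |HV| = 20.10 ✓; ∠HVQ = 86.40° ✓; |VQ| = 17.10 ✗.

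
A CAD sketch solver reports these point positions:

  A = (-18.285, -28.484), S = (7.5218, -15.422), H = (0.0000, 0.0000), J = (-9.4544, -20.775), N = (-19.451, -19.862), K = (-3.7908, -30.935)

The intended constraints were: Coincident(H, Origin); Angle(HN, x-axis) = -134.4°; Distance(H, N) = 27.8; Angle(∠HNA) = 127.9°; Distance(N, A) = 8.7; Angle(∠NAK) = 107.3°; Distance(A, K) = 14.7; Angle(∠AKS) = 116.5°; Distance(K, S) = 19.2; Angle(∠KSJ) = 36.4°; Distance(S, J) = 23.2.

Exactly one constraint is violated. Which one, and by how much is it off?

Distance(S, J) = 23.2 — off by 5.40.

H = (0.00, 0.00) ✓; HN at -134.4° ✓; |HN| = 27.80 ✓; ∠HNA = 127.9° ✓; |NA| = 8.700 ✓; ∠NAK = 107.3° ✓; |AK| = 14.70 ✓; ∠AKS = 116.5° ✓; |KS| = 19.20 ✓; ∠KSJ = 36.40° ✓; |SJ| = 17.80 ✗.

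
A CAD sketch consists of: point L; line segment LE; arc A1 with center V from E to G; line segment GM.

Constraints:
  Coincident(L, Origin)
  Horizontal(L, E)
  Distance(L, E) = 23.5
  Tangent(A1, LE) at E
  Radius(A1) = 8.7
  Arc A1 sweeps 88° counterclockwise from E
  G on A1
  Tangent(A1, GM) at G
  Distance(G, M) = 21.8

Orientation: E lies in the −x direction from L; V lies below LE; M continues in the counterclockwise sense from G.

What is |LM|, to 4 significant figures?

44.69

L is at the origin; L and E share the same y with |LE| = 23.5 and E on the −x side, so E = (-23.50, 0.000). Tangency of A1 to LE means the radius VE is perpendicular to LE, so V = E + (0, -8.7) = (-23.50, -8.700). On A1, E sits at bearing 90° from V; an 88° counterclockwise sweep puts G at bearing 178°, so G = V + 8.7·(cos 178°, sin 178°) = (-32.19, -8.396). The tangent condition forces VG to be normal to GM, so GM runs along (−sin 178°, cos 178°); with |GM| = 21.8, M = (-32.96, -30.18). Then |LM| = |M − L| = 44.69.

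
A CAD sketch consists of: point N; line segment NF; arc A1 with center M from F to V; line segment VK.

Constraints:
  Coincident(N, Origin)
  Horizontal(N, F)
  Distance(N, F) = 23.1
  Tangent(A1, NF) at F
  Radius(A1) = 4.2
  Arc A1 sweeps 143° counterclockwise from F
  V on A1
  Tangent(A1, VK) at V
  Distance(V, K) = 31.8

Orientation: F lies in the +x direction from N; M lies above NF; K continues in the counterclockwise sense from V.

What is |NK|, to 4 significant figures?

26.69

On A1, F sits at bearing -90° from M; a 143° counterclockwise sweep puts V at bearing 53°, so V = M + 4.2·(cos 53°, sin 53°) = (25.63, 7.554). The tangent condition forces MV to be normal to VK, so VK runs along (−sin 53°, cos 53°); with |VK| = 31.8, K = (0.2310, 26.69). Then |NK| = |K − N| = 26.69.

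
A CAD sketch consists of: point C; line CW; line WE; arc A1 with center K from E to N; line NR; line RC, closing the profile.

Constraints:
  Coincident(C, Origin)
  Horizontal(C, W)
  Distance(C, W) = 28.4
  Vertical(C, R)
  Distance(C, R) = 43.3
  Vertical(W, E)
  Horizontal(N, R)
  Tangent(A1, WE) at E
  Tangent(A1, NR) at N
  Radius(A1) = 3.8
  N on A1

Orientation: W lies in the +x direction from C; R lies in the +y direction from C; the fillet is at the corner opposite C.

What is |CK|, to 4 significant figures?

46.53

C is at the origin; C and W share the same y with |CW| = 28.4 and W on the +x side, so W = (28.40, 0.000). CR is vertical with |CR| = 43.3 and R on the +y side, so R = (0.000, 43.30). The virtual corner opposite C is at (28.40, 43.30). The tangent condition forces KE to be normal to WE and since A1 is tangent to NR there, KN ⟂ NR, with radius 3.8, so the center K sits 3.8 in from both sides at K = (24.60, 39.50). Then |CK| = |K − C| = 46.53.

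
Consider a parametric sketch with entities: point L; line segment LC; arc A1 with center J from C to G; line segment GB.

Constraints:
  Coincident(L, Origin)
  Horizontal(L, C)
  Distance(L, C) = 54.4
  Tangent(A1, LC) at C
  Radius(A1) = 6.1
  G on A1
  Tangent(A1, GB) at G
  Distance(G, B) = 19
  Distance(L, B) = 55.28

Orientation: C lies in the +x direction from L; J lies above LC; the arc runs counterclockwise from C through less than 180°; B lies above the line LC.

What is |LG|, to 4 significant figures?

60.25

Checks: |JG| = 6.100 ✓; ∠(JG, GB) = 90.00° ✓; |GB| = 19.00 ✓; |LB| = 55.28 ✓.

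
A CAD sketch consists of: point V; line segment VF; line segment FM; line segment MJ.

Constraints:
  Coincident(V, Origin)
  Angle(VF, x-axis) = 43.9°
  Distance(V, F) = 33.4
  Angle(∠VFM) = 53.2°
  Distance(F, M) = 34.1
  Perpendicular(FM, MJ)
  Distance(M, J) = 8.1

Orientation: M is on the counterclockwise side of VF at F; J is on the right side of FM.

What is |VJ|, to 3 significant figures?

37.6

V is at the origin; VF runs at 43.9° with length 33.4, so F = 33.4·(cos 43.9°, sin 43.9°) = (24.1, 23.2). ∠VFM = 53.2°, so FM runs at 43.9° + (180° − 53.2°) = 171° from the x-axis; with |FM| = 34.1, M = F + 34.1·(cos 171°, sin 171°) = (-9.59, 28.7). The perpendicularity gives MJ at right angles to FM; with |MJ| = 8.1 on the right of FM, J = M + 8.1·(0.162, 0.987) = (-8.28, 36.7). Then |VJ| = |J − V| = 37.6.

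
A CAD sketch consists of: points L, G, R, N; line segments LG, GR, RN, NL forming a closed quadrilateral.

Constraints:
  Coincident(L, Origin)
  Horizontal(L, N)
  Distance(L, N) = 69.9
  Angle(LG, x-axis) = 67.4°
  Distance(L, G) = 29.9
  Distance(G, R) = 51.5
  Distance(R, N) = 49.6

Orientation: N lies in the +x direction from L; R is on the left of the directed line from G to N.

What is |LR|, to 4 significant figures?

75.98

L is at the origin; L and N share the same y with |LN| = 69.9 and N in +x, so N = (69.9, 0). LG runs at 67.4° with |LG| = 29.9, so G = (11.49, 27.60). R is determined by |GR| = 51.5 and |RN| = 49.6 together: it lies at the intersection of circle(G, 51.5) and circle(N, 49.6). With |GN| = 64.60, the foot of the radical line on GN is 33.79 from G and the perpendicular offset is √(51.5² − 33.79²) = 38.87. Taking the left-of-GN solution: R = (58.65, 48.31).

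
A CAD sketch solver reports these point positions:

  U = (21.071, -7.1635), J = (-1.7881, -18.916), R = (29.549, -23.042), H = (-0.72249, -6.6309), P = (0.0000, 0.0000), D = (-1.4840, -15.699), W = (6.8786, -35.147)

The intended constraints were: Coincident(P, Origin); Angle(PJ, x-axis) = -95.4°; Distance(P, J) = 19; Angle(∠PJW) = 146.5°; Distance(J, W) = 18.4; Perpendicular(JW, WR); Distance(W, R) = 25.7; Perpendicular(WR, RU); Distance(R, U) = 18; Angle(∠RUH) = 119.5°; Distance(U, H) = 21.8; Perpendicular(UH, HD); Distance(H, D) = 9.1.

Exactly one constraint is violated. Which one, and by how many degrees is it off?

Perpendicular(UH, HD) — off by 3.40°.

P = (0.00, 0.00) ✓; PJ at -95.40° ✓; |PJ| = 19.00 ✓; ∠PJW = 146.5° ✓; |JW| = 18.40 ✓; ∠(JW, WR) = 90.00° ✓; |WR| = 25.70 ✓; ∠(WR, RU) = 90.00° ✓; |RU| = 18.00 ✓; ∠RUH = 119.5° ✓; |UH| = 21.80 ✓; ∠(UH, HD) = 86.60° ✗; |HD| = 9.100 ✓.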